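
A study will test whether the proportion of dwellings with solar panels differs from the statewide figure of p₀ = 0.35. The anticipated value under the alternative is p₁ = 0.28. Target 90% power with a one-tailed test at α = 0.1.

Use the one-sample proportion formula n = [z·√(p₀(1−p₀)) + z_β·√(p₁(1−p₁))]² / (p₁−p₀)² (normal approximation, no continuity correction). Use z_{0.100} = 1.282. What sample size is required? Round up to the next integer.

n = 288

n = [z_α·√(p₀q₀) + z_β·√(p₁q₁)]² / (p₁ − p₀)²
  = [1.282·√(0.35·0.65) + 1.282·√(0.28·0.72)]² / (-0.07)²
  = [1.282·0.4770 + 1.282·0.4490]² / 0.0049
  = [1.1871]² / 0.0049
  = 287.59
Round up → n = 288.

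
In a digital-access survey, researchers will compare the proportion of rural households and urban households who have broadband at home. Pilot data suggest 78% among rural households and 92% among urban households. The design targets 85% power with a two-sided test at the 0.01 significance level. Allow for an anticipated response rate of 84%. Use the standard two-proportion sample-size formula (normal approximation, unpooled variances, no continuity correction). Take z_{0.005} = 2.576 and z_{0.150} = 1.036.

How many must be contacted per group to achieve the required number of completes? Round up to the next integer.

n = (z_{α/2} + z_β)² · [p₁(1−p₁) + p₂(1−p₂)] / (p₁ − p₂)²
  = (2.576 + 1.036)² · (0.78·0.22 + 0.92·0.08) / (-0.14)²
  = (3.612)² · (0.1716 + 0.0736) / 0.0196
  = 13.0465 · 0.2452 / 0.0196
  = 163.21
Adjust for 84% response: 163.21 / 0.84 = 194.30.
Round up → n = 195 per group.

n = 195 per group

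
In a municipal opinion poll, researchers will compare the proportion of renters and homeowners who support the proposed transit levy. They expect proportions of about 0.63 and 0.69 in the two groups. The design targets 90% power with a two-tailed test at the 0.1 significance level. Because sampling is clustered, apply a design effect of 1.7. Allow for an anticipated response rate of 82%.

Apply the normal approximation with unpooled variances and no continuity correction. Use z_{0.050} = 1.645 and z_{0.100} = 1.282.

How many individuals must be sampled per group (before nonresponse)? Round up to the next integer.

n = 2206 per group

n = (z_{α/2} + z_β)² · [p₁(1−p₁) + p₂(1−p₂)] / (p₁ − p₂)²
  = (1.645 + 1.282)² · (0.63·0.37 + 0.69·0.31) / (-0.06)²
  = (2.927)² · (0.2331 + 0.2139) / 0.0036
  = 8.5673 · 0.4470 / 0.0036
  = 1063.78
Design effect: 1.7 × 1063.78 = 1808.42.
Adjust for 82% response: 1808.42 / 0.82 = 2205.39.
Round up → n = 2206 per group.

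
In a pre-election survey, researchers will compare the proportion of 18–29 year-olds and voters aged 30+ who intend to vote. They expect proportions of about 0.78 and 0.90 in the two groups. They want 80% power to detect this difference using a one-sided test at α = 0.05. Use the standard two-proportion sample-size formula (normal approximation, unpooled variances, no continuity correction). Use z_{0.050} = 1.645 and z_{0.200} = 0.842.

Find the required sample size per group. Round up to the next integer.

n = (z_α + z_β)² · [p₁(1−p₁) + p₂(1−p₂)] / (p₁ − p₂)²
  = (1.645 + 0.842)² · (0.78·0.22 + 0.90·0.10) / (-0.12)²
  = (2.487)² · (0.1716 + 0.0900) / 0.0144
  = 6.1852 · 0.2616 / 0.0144
  = 112.36
Round up → n = 113 per group.

n = 113 per group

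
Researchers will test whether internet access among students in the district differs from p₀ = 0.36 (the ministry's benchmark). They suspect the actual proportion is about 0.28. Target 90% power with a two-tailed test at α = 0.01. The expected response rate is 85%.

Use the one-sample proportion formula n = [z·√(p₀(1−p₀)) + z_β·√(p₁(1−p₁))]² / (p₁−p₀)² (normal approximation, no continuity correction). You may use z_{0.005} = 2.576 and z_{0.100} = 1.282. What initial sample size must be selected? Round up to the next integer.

n = [z_{α/2}·√(p₀q₀) + z_β·√(p₁q₁)]² / (p₁ − p₀)²
  = [2.576·√(0.36·0.64) + 1.282·√(0.28·0.72)]² / (-0.08)²
  = [2.576·0.4800 + 1.282·0.4490]² / 0.0064
  = [1.8121]² / 0.0064
  = 513.08
Adjust for 85% response: 513.08 / 0.85 = 603.62.
Round up → n = 604.

n = 604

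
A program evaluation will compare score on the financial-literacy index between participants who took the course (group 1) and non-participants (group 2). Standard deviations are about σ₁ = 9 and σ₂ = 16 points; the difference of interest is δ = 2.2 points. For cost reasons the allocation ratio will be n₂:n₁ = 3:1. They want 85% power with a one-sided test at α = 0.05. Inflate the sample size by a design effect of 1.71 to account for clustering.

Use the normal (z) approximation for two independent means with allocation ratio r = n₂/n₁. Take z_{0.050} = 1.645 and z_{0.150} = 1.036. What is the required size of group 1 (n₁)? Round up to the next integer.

n₁ = 423

n₁ = (z_α + z_β)² · (σ₁² + σ₂²/r) / δ²
   = (1.645 + 1.036)² · (9² + 16²/3) / 2.2²
   = 7.1878 · (81 + 85.3333) / 4.84
   = 7.1878 · 166.3333 / 4.84
   = 247.02
Design effect: 1.71 × 247.02 = 422.40.
Round up → n₁ = 423; n₂ = r·n₁ = 3 × 423 = 1269.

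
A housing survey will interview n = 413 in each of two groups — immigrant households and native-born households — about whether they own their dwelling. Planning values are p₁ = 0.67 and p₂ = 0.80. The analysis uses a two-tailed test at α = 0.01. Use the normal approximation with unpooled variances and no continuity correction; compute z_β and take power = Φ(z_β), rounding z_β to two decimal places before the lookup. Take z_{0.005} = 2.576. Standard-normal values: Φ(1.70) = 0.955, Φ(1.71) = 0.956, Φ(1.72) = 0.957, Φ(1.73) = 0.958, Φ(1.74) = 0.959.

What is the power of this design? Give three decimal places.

z_β = |p₁−p₂|·√(n/[p₁q₁+p₂q₂]) − z_{α/2}
    = 0.13 · √(413/0.3811) − 2.576
    = 0.13 · 32.9197 − 2.576
    = 4.2796 − 2.576 = 1.7036 → 1.70
Power = Φ(1.70) = 0.955.

Power ≈ 0.955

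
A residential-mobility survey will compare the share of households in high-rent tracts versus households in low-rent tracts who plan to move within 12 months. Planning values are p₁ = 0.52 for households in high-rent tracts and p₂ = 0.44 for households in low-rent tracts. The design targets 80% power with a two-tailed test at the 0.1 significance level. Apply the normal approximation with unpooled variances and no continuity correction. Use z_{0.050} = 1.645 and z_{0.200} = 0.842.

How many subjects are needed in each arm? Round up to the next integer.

n = (z_{α/2} + z_β)² · [p₁(1−p₁) + p₂(1−p₂)] / (p₁ − p₂)²
  = (1.645 + 0.842)² · (0.52·0.48 + 0.44·0.56) / (0.08)²
  = (2.487)² · (0.2496 + 0.2464) / 0.0064
  = 6.1852 · 0.4960 / 0.0064
  = 479.35
Round up → n = 480 per group.

n = 480 per group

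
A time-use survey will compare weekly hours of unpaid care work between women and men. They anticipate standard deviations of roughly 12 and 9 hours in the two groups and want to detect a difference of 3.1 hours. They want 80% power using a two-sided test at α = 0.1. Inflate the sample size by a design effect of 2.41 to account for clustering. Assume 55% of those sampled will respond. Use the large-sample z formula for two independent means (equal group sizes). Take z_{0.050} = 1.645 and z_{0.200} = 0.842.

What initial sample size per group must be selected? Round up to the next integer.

n = 635 per group

n = (z_{α/2} + z_β)² · (σ₁² + σ₂²) / δ²
  = (1.645 + 0.842)² · (12² + 9² = 225) / 3.1²
  = 6.1852 · 225 / 9.61
  = 144.81
Design effect: 2.41 × 144.81 = 349.00.
Adjust for 55% response: 349.00 / 0.55 = 634.55.
Round up → n = 635 per group.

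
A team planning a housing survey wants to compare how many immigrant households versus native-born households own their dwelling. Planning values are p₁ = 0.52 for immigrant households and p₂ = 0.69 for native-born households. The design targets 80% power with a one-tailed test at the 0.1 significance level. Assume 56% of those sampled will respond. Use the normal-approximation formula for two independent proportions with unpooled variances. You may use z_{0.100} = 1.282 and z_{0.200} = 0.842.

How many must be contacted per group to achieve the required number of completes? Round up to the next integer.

n = (z_α + z_β)² · [p₁(1−p₁) + p₂(1−p₂)] / (p₁ − p₂)²
  = (1.282 + 0.842)² · (0.52·0.48 + 0.69·0.31) / (-0.17)²
  = (2.124)² · (0.2496 + 0.2139) / 0.0289
  = 4.5114 · 0.4635 / 0.0289
  = 72.35
Adjust for 56% response: 72.35 / 0.56 = 129.20.
Round up → n = 130 per group.

n = 130 per group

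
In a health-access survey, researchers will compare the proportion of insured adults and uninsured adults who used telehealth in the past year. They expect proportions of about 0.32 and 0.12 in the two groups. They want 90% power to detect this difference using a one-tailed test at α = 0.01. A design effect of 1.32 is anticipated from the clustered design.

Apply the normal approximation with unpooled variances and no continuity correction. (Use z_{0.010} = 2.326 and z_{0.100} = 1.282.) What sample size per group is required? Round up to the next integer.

n = 139 per group

n = (z_α + z_β)² · [p₁(1−p₁) + p₂(1−p₂)] / (p₁ − p₂)²
  = (2.326 + 1.282)² · (0.32·0.68 + 0.12·0.88) / (0.20)²
  = (3.608)² · (0.2176 + 0.1056) / 0.0400
  = 13.0177 · 0.3232 / 0.0400
  = 105.18
Design effect: 1.32 × 105.18 = 138.84.
Round up → n = 139 per group.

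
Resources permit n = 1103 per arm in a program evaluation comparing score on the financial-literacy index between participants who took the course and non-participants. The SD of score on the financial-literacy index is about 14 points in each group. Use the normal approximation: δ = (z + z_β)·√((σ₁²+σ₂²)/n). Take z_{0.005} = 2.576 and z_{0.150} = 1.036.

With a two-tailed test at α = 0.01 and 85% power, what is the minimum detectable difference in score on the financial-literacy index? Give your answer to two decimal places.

Minimum detectable difference ≈ 2.15 points

δ = (z_{α/2} + z_β) · √((σ₁²+σ₂²)/n)
  = (2.576 + 1.036) · √(392/1103)
  = 3.612 · √0.35539
  = 3.612 · 0.5961
  = 2.1533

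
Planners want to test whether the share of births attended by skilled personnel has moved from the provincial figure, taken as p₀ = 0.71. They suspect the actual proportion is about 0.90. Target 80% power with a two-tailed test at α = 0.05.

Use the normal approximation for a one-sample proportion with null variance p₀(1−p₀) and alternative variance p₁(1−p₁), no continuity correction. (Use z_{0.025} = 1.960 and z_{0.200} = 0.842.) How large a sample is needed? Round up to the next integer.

n = [z_{α/2}·√(p₀q₀) + z_β·√(p₁q₁)]² / (p₁ − p₀)²
  = [1.960·√(0.71·0.29) + 0.842·√(0.90·0.10)]² / (0.19)²
  = [1.960·0.4538 + 0.842·0.3000]² / 0.0361
  = [1.1420]² / 0.0361
  = 36.12
Round up → n = 37.

n = 37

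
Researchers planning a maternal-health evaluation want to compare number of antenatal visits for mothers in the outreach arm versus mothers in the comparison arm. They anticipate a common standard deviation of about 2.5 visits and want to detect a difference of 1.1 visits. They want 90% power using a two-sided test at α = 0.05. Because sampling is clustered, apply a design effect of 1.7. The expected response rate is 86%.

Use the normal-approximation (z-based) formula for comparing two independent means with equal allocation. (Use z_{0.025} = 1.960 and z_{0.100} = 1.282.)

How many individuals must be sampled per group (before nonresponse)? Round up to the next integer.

n = (z_{α/2} + z_β)² · (σ₁² + σ₂²) / δ²
  = (1.960 + 1.282)² · (2·2.5² = 12.5) / 1.1²
  = 10.5106 · 12.5 / 1.21
  = 108.58
Design effect: 1.7 × 108.58 = 184.59.
Adjust for 86% response: 184.59 / 0.86 = 214.64.
Round up → n = 215 per group.

n = 215 per group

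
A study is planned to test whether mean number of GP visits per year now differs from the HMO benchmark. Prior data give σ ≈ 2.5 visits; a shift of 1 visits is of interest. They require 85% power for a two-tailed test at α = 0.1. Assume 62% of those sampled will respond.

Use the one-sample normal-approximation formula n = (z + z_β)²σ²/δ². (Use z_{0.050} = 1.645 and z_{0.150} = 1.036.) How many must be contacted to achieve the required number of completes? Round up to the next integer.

n = (z_{α/2} + z_β)² · σ² / δ²
  = (1.645 + 1.036)² · 2.5² / 1²
  = 7.1878 · 6.25 / 1
  = 44.92
Adjust for 62% response: 44.92 / 0.62 = 72.46.
Round up → n = 73.

n = 73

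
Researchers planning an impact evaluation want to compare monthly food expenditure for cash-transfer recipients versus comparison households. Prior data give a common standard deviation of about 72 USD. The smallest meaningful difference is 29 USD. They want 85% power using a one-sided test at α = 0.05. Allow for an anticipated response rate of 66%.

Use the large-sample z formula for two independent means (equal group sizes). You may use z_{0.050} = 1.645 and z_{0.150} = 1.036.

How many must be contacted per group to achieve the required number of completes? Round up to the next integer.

n = (z_α + z_β)² · (σ₁² + σ₂²) / δ²
  = (1.645 + 1.036)² · (2·72² = 10368) / 29²
  = 7.1878 · 10368 / 841
  = 88.61
Adjust for 66% response: 88.61 / 0.66 = 134.26.
Round up → n = 135 per group.

n = 135 per group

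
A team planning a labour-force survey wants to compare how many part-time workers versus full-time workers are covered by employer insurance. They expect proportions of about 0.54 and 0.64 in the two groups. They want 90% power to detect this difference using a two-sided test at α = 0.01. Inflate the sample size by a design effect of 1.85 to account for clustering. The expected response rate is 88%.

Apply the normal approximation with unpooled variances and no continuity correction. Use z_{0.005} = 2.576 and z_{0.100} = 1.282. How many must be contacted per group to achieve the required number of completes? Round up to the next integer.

n = (z_{α/2} + z_β)² · [p₁(1−p₁) + p₂(1−p₂)] / (p₁ − p₂)²
  = (2.576 + 1.282)² · (0.54·0.46 + 0.64·0.36) / (-0.10)²
  = (3.858)² · (0.2484 + 0.2304) / 0.0100
  = 14.8842 · 0.4788 / 0.0100
  = 712.65
Design effect: 1.85 × 712.65 = 1318.41.
Adjust for 88% response: 1318.41 / 0.88 = 1498.19.
Round up → n = 1499 per group.

n = 1499 per group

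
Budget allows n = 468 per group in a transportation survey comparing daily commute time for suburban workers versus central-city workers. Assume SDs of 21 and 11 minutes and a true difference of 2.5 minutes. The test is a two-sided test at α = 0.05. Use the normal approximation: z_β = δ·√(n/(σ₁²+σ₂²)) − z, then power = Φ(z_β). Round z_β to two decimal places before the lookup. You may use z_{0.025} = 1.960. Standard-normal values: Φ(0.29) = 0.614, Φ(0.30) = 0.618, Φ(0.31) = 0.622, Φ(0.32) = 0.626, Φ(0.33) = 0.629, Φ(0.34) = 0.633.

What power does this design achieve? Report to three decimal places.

z_β = δ·√(n/(σ₁²+σ₂²)) − z_{α/2}
    = 2.5 · √(468/562) − 1.960
    = 2.5 · 0.91255 − 1.960
    = 2.2814 − 1.960 = 0.3214 → 0.32
Power = Φ(0.32) = 0.626.

Power ≈ 0.626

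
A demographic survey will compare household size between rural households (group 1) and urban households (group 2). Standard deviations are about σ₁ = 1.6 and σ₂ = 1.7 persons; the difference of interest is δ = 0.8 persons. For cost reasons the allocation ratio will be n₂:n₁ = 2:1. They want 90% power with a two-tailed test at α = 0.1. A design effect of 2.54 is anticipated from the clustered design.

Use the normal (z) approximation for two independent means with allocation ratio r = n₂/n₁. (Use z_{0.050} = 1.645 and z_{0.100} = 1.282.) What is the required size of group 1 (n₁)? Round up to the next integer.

n₁ = 137

n₁ = (z_{α/2} + z_β)² · (σ₁² + σ₂²/r) / δ²
   = (1.645 + 1.282)² · (1.6² + 1.7²/2) / 0.8²
   = 8.5673 · (2.56 + 1.445) / 0.64
   = 8.5673 · 4.005 / 0.64
   = 53.61
Design effect: 2.54 × 53.61 = 136.18.
Round up → n₁ = 137; n₂ = r·n₁ = 2 × 137 = 274.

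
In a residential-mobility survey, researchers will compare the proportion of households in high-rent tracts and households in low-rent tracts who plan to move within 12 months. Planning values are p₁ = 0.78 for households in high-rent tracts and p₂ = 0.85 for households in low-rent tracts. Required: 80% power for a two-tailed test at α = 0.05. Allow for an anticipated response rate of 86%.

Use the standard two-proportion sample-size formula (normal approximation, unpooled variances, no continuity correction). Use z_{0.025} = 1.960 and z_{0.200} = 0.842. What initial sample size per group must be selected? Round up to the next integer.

n = 558 per group

n = (z_{α/2} + z_β)² · [p₁(1−p₁) + p₂(1−p₂)] / (p₁ − p₂)²
  = (1.960 + 0.842)² · (0.78·0.22 + 0.85·0.15) / (-0.07)²
  = (2.802)² · (0.1716 + 0.1275) / 0.0049
  = 7.8512 · 0.2991 / 0.0049
  = 479.24
Adjust for 86% response: 479.24 / 0.86 = 557.26.
Round up → n = 558 per group.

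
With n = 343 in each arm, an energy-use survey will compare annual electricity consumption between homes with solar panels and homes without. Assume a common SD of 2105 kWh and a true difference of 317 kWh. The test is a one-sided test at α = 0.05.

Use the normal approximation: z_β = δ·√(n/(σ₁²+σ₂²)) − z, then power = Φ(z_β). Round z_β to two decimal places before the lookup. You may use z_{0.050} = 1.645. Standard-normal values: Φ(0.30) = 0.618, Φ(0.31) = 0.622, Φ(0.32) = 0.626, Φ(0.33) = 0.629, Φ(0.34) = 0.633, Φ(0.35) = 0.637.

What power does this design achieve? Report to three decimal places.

Power ≈ 0.629

z_β = δ·√(n/(σ₁²+σ₂²)) − z_α
    = 317 · √(343/8862050) − 1.645
    = 317 · 0.00622 − 1.645
    = 1.9721 − 1.645 = 0.3271 → 0.33
Power = Φ(0.33) = 0.629.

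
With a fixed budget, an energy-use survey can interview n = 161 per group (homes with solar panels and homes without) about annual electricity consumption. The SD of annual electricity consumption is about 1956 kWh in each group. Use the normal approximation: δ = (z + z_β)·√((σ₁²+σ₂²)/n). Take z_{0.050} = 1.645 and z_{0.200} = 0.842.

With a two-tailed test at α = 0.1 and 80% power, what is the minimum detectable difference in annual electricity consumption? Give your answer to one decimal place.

Minimum detectable difference ≈ 542.2 kWh

δ = (z_{α/2} + z_β) · √((σ₁²+σ₂²)/n)
  = (1.645 + 0.842) · √(7651872/161)
  = 2.487 · √47527.2
  = 2.487 · 218.0072
  = 542.1840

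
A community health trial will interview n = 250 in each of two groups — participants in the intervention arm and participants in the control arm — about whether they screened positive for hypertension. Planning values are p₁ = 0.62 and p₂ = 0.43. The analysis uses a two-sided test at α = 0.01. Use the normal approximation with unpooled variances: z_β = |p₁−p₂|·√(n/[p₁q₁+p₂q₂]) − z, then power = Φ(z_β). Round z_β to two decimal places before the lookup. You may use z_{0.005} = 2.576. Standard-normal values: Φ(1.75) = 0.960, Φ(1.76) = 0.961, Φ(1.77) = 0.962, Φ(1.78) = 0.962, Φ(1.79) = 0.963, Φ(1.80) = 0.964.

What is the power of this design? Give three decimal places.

Power ≈ 0.961

z_β = |p₁−p₂|·√(n/[p₁q₁+p₂q₂]) − z_{α/2}
    = 0.19 · √(250/0.4807) − 2.576
    = 0.19 · 22.8052 − 2.576
    = 4.3330 − 2.576 = 1.7570 → 1.76
Power = Φ(1.76) = 0.961.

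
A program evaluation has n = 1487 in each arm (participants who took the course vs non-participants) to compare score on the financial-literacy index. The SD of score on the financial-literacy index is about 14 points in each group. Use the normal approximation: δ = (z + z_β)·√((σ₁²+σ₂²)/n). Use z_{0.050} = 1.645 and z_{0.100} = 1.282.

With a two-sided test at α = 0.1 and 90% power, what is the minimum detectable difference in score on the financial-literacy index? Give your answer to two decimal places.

δ = (z_{α/2} + z_β) · √((σ₁²+σ₂²)/n)
  = (1.645 + 1.282) · √(392/1487)
  = 2.927 · √0.26362
  = 2.927 · 0.5134
  = 1.5028

Minimum detectable difference ≈ 1.50 points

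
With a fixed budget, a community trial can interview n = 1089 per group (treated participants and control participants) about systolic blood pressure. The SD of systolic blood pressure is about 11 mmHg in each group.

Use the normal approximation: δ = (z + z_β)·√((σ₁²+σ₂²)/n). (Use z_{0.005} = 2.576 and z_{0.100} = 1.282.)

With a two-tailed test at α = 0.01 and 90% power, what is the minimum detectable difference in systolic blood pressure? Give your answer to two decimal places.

δ = (z_{α/2} + z_β) · √((σ₁²+σ₂²)/n)
  = (2.576 + 1.282) · √(242/1089)
  = 3.858 · √0.22222
  = 3.858 · 0.4714
  = 1.8187

Minimum detectable difference ≈ 1.82 mmHg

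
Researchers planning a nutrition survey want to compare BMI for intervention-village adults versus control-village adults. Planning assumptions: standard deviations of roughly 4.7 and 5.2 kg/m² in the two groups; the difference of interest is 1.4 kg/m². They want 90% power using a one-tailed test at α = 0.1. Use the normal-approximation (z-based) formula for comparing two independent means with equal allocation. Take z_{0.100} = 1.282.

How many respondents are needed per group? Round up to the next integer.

n = (z_α + z_β)² · (σ₁² + σ₂²) / δ²
  = (1.282 + 1.282)² · (4.7² + 5.2² = 49.13) / 1.4²
  = 6.5741 · 49.13 / 1.96
  = 164.79
Round up → n = 165 per group.

n = 165 per group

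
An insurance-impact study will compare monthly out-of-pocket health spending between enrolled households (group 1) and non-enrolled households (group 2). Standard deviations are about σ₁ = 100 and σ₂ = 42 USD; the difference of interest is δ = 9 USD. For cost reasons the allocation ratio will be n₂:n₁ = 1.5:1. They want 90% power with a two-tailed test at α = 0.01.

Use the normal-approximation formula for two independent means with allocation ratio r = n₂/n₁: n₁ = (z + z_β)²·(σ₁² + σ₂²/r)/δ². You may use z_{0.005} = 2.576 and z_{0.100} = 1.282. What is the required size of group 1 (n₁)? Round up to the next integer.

n₁ = (z_{α/2} + z_β)² · (σ₁² + σ₂²/r) / δ²
   = (2.576 + 1.282)² · (100² + 42²/1.5) / 9²
   = 14.8842 · (10000 + 1176) / 81
   = 14.8842 · 11176 / 81
   = 2053.65
Round up → n₁ = 2054; n₂ = r·n₁ = 1.5 × 2054 = 3081.

n₁ = 2054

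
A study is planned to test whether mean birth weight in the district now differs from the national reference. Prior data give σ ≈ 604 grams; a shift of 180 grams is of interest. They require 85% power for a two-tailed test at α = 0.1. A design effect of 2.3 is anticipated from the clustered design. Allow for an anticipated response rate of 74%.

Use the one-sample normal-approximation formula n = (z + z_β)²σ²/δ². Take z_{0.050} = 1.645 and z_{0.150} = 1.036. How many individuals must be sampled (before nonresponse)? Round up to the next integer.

n = 252

n = (z_{α/2} + z_β)² · σ² / δ²
  = (1.645 + 1.036)² · 604² / 180²
  = 7.1878 · 364816 / 32400
  = 80.93
Design effect: 2.3 × 80.93 = 186.14.
Adjust for 74% response: 186.14 / 0.74 = 251.55.
Round up → n = 252.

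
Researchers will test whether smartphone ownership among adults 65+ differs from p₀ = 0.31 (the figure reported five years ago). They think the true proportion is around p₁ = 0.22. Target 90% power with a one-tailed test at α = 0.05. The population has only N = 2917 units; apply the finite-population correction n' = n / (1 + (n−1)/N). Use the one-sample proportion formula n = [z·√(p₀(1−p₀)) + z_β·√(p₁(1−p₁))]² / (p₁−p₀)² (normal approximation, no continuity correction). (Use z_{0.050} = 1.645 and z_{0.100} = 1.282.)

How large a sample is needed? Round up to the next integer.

n = 193

n = [z_α·√(p₀q₀) + z_β·√(p₁q₁)]² / (p₁ − p₀)²
  = [1.645·√(0.31·0.69) + 1.282·√(0.22·0.78)]² / (-0.09)²
  = [1.645·0.4625 + 1.282·0.4142]² / 0.0081
  = [1.2919]² / 0.0081
  = 206.04
Finite-population correction (N = 2917): 206.04 / (1 + (206.04 − 1)/2917) = 192.51.
Round up → n = 193.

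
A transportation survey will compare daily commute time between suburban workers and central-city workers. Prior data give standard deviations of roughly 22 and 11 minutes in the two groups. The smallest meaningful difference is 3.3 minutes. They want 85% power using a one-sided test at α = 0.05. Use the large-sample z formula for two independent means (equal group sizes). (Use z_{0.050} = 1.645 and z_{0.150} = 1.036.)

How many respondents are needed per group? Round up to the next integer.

n = (z_α + z_β)² · (σ₁² + σ₂²) / δ²
  = (1.645 + 1.036)² · (22² + 11² = 605) / 3.3²
  = 7.1878 · 605 / 10.89
  = 399.32
Round up → n = 400 per group.

n = 400 per group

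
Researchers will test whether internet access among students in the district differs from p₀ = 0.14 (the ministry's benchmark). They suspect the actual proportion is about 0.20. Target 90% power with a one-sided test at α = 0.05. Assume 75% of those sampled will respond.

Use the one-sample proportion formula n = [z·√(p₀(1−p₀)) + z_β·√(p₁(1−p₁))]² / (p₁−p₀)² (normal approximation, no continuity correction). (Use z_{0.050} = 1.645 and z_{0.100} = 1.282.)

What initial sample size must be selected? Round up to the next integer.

n = 435

n = [z_α·√(p₀q₀) + z_β·√(p₁q₁)]² / (p₁ − p₀)²
  = [1.645·√(0.14·0.86) + 1.282·√(0.20·0.80)]² / (0.06)²
  = [1.645·0.3470 + 1.282·0.4000]² / 0.0036
  = [1.0836]² / 0.0036
  = 326.16
Adjust for 75% response: 326.16 / 0.75 = 434.88.
Round up → n = 435.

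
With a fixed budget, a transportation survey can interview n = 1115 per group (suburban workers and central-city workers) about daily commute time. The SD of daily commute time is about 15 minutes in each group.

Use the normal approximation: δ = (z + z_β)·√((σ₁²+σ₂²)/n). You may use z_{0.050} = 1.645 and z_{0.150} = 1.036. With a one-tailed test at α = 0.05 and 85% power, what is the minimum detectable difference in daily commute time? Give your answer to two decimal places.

δ = (z_α + z_β) · √((σ₁²+σ₂²)/n)
  = (1.645 + 1.036) · √(450/1115)
  = 2.681 · √0.40359
  = 2.681 · 0.6353
  = 1.7032

Minimum detectable difference ≈ 1.70 minutes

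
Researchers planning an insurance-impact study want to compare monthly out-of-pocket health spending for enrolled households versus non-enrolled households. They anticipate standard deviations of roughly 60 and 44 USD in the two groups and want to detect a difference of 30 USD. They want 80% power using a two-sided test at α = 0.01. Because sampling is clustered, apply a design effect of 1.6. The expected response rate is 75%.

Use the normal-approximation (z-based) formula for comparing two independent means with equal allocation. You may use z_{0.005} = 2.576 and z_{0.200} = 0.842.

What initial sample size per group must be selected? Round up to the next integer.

n = 154 per group

n = (z_{α/2} + z_β)² · (σ₁² + σ₂²) / δ²
  = (2.576 + 0.842)² · (60² + 44² = 5536) / 30²
  = 11.6827 · 5536 / 900
  = 71.86
Design effect: 1.6 × 71.86 = 114.98.
Adjust for 75% response: 114.98 / 0.75 = 153.31.
Round up → n = 154 per group.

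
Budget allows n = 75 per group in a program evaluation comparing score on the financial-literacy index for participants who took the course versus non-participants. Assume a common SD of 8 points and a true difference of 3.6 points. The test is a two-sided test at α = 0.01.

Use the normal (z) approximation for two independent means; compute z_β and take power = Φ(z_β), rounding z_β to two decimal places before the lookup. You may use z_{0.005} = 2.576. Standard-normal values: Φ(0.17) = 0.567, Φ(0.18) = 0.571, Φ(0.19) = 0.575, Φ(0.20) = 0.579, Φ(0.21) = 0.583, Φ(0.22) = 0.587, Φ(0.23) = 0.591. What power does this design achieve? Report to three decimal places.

z_β = δ·√(n/(σ₁²+σ₂²)) − z_{α/2}
    = 3.6 · √(75/128) − 2.576
    = 3.6 · 0.76547 − 2.576
    = 2.7557 − 2.576 = 0.1797 → 0.18
Power = Φ(0.18) = 0.571.

Power ≈ 0.571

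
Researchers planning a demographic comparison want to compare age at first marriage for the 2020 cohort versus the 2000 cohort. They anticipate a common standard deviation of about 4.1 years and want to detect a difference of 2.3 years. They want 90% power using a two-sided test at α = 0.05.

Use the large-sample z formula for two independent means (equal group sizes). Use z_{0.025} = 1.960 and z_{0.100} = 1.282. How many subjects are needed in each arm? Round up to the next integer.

n = (z_{α/2} + z_β)² · (σ₁² + σ₂²) / δ²
  = (1.960 + 1.282)² · (2·4.1² = 33.62) / 2.3²
  = 10.5106 · 33.62 / 5.29
  = 66.80
Round up → n = 67 per group.

n = 67 per group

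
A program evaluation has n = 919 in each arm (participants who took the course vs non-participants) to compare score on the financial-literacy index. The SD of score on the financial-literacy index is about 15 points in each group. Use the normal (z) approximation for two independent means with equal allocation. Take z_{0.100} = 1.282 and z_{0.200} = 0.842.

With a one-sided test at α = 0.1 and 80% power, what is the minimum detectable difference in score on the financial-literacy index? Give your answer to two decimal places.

δ = (z_α + z_β) · √((σ₁²+σ₂²)/n)
  = (1.282 + 0.842) · √(450/919)
  = 2.124 · √0.48966
  = 2.124 · 0.6998
  = 1.4863

Minimum detectable difference ≈ 1.49 points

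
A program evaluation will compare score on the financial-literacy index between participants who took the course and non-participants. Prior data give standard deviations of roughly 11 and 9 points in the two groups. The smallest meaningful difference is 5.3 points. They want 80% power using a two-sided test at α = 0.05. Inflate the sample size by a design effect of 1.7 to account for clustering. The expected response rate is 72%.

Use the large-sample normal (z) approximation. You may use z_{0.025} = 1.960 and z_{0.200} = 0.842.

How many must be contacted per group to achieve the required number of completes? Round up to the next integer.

n = 134 per group

n = (z_{α/2} + z_β)² · (σ₁² + σ₂²) / δ²
  = (1.960 + 0.842)² · (11² + 9² = 202) / 5.3²
  = 7.8512 · 202 / 28.09
  = 56.46
Design effect: 1.7 × 56.46 = 95.98.
Adjust for 72% response: 95.98 / 0.72 = 133.31.
Round up → n = 134 per group.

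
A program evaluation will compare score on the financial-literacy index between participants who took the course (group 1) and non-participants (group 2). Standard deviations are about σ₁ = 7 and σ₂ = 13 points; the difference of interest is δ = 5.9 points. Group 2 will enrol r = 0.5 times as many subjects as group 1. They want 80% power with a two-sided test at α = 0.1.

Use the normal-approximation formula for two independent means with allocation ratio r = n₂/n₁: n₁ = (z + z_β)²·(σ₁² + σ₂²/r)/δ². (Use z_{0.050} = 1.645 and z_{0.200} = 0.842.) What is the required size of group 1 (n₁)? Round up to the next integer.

n₁ = 69

n₁ = (z_{α/2} + z_β)² · (σ₁² + σ₂²/r) / δ²
   = (1.645 + 0.842)² · (7² + 13²/0.5) / 5.9²
   = 6.1852 · (49 + 338) / 34.81
   = 6.1852 · 387 / 34.81
   = 68.76
Round up → n₁ = 69; n₂ = r·n₁ = 0.5 × 69 = 35.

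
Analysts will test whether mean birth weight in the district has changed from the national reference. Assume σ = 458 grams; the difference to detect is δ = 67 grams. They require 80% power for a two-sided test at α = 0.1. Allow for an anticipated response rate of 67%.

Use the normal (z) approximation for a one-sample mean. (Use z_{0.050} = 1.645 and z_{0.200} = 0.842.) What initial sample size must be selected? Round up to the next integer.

n = (z_{α/2} + z_β)² · σ² / δ²
  = (1.645 + 0.842)² · 458² / 67²
  = 6.1852 · 209764 / 4489
  = 289.02
Adjust for 67% response: 289.02 / 0.67 = 431.38.
Round up → n = 432.

n = 432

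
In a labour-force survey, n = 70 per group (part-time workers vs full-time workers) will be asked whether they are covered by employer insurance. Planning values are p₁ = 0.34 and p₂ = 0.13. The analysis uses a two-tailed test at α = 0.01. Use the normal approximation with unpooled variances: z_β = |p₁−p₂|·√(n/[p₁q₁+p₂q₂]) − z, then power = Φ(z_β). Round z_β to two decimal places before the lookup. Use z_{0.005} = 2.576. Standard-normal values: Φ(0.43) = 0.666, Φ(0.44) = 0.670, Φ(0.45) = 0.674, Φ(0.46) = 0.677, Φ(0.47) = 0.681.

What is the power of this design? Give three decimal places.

z_β = |p₁−p₂|·√(n/[p₁q₁+p₂q₂]) − z_{α/2}
    = 0.21 · √(70/0.3375) − 2.576
    = 0.21 · 14.4016 − 2.576
    = 3.0243 − 2.576 = 0.4483 → 0.45
Power = Φ(0.45) = 0.674.

Power ≈ 0.674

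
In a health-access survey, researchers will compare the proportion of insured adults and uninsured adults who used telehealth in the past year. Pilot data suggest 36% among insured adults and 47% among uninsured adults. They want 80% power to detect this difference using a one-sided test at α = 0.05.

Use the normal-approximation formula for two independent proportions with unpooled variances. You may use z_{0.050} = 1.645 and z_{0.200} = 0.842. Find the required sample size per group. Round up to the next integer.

n = (z_α + z_β)² · [p₁(1−p₁) + p₂(1−p₂)] / (p₁ − p₂)²
  = (1.645 + 0.842)² · (0.36·0.64 + 0.47·0.53) / (-0.11)²
  = (2.487)² · (0.2304 + 0.2491) / 0.0121
  = 6.1852 · 0.4795 / 0.0121
  = 245.11
Round up → n = 246 per group.

n = 246 per group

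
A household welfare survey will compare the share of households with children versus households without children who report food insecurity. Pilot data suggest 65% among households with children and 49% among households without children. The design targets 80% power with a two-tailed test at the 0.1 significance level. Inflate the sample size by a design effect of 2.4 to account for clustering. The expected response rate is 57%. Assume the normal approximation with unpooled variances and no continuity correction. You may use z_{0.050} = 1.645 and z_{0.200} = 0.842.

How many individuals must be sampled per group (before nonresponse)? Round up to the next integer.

n = 486 per group

n = (z_{α/2} + z_β)² · [p₁(1−p₁) + p₂(1−p₂)] / (p₁ − p₂)²
  = (1.645 + 0.842)² · (0.65·0.35 + 0.49·0.51) / (0.16)²
  = (2.487)² · (0.2275 + 0.2499) / 0.0256
  = 6.1852 · 0.4774 / 0.0256
  = 115.34
Design effect: 2.4 × 115.34 = 276.82.
Adjust for 57% response: 276.82 / 0.57 = 485.66.
Round up → n = 486 per group.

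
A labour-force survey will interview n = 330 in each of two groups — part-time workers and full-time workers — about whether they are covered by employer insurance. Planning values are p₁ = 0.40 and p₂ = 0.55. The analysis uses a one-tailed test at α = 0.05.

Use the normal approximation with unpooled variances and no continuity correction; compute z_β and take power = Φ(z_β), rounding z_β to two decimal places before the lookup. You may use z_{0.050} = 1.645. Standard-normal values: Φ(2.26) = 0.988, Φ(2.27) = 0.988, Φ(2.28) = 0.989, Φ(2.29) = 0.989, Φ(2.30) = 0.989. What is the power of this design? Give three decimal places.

Power ≈ 0.988

z_β = |p₁−p₂|·√(n/[p₁q₁+p₂q₂]) − z_α
    = 0.15 · √(330/0.4875) − 1.645
    = 0.15 · 26.0177 − 1.645
    = 3.9027 − 1.645 = 2.2577 → 2.26
Power = Φ(2.26) = 0.988.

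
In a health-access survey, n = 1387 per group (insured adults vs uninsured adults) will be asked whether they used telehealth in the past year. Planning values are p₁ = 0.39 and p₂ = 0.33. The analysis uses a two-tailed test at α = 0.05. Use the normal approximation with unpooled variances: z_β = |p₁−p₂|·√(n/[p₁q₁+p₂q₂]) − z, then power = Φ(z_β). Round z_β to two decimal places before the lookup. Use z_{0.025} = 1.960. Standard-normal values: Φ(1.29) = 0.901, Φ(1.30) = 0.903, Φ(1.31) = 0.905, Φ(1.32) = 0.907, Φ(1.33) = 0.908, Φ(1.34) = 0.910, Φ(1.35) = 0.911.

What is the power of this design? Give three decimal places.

Power ≈ 0.910

z_β = |p₁−p₂|·√(n/[p₁q₁+p₂q₂]) − z_{α/2}
    = 0.06 · √(1387/0.4590) − 1.960
    = 0.06 · 54.9708 − 1.960
    = 3.2982 − 1.960 = 1.3382 → 1.34
Power = Φ(1.34) = 0.910.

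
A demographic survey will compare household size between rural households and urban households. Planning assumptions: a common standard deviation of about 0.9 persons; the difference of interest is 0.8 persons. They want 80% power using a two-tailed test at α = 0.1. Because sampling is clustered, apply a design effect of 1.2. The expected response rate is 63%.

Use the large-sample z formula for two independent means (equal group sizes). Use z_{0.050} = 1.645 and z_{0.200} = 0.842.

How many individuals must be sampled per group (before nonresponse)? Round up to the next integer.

n = 30 per group

n = (z_{α/2} + z_β)² · (σ₁² + σ₂²) / δ²
  = (1.645 + 0.842)² · (2·0.9² = 1.62) / 0.8²
  = 6.1852 · 1.62 / 0.64
  = 15.66
Design effect: 1.2 × 15.66 = 18.79.
Adjust for 63% response: 18.79 / 0.63 = 29.82.
Round up → n = 30 per group.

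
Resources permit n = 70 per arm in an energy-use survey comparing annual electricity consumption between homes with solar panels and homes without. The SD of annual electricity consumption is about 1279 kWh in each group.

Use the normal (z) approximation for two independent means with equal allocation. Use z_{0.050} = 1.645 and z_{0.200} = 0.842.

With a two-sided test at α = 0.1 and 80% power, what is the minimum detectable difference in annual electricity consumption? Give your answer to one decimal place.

δ = (z_{α/2} + z_β) · √((σ₁²+σ₂²)/n)
  = (1.645 + 0.842) · √(3271682/70)
  = 2.487 · √46738.3
  = 2.487 · 216.1905
  = 537.6657

Minimum detectable difference ≈ 537.7 kWh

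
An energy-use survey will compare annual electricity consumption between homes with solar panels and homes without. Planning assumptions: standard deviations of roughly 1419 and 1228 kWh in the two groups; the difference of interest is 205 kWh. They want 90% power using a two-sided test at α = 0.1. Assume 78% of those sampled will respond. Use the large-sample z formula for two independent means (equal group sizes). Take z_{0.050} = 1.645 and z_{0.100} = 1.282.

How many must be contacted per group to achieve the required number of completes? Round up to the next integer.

n = (z_{α/2} + z_β)² · (σ₁² + σ₂²) / δ²
  = (1.645 + 1.282)² · (1419² + 1228² = 3521545) / 205²
  = 8.5673 · 3521545 / 42025
  = 717.91
Adjust for 78% response: 717.91 / 0.78 = 920.40.
Round up → n = 921 per group.

n = 921 per group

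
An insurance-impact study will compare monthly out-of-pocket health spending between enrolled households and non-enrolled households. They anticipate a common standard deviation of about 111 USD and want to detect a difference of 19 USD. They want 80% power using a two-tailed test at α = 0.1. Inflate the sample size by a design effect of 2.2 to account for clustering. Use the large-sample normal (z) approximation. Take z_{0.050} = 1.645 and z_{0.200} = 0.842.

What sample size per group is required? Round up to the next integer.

n = (z_{α/2} + z_β)² · (σ₁² + σ₂²) / δ²
  = (1.645 + 0.842)² · (2·111² = 24642) / 19²
  = 6.1852 · 24642 / 361
  = 422.20
Design effect: 2.2 × 422.20 = 928.84.
Round up → n = 929 per group.

n = 929 per group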